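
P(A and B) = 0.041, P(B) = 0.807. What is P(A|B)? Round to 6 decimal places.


P(A|B) = P(A and B) / P(B) = 0.041 / 0.807 = 41/807 ≈ 0.05080545

0.050805


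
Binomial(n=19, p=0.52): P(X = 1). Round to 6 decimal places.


P = C(n,k) * p^k * (1-p)^(n-k)
C(19,1) = 19
p^k = 0.52^1 = 0.52
(1-p)^(n-k) = 0.48^18 ≈ 0.000001829542
P = 19 * 0.52 * 0.000001829542 ≈ 0.000018

0.000018


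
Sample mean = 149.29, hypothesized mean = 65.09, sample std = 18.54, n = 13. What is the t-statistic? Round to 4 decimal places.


t = (xbar - mu0) / (s/sqrt(n))
xbar - mu0 = 149.29 - 65.09 = 84.2
sqrt(13) ≈ 3.60555128
s/sqrt(n) = 18.54 / 3.60555128 ≈ 5.14207082
t = 84.2 / 5.14207082 ≈ 16.374726

16.3747


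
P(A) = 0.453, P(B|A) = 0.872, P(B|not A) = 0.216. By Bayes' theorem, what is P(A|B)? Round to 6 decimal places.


P(A|B) = P(B|A)*P(A) / P(B), P(B) = P(B|A)*P(A) + P(B|not A)*P(not A)
P(B|A)*P(A) = 0.872 * 0.453 = 0.395016
P(B|not A)*P(not A) = 0.216 * 0.547 = 0.118152
P(B) = 0.395016 + 0.118152 = 0.513168
P(A|B) = 0.395016 / 0.513168 ≈ 0.76975961

0.769760


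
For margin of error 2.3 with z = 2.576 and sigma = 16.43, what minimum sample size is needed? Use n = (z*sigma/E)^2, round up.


z*sigma/E = 2.576 * 16.43 / 2.3 = 18.4016
(z*sigma/E)^2 ≈ 338.618883
round up: n = 339

339


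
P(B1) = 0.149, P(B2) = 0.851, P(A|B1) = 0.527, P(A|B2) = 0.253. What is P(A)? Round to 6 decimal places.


P(A) = P(A|B1)*P(B1) + P(A|B2)*P(B2)
P(A|B1)*P(B1) = 0.527 * 0.149 = 0.078523
P(A|B2)*P(B2) = 0.253 * 0.851 = 0.215303
P(A) = 0.078523 + 0.215303 = 0.293826

0.293826


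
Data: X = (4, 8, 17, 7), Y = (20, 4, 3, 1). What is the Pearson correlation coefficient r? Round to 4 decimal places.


r = sum((xi-xbar)(yi-ybar)) / sqrt(sum((xi-xbar)^2) * sum((yi-ybar)^2))
n = 4, xbar = 36/4 = 9, ybar = 28/4 = 7
Sxy = sum((xi-xbar)(yi-ybar)) = -82
Sxx = sum((xi-xbar)^2) = 94
Syy = sum((yi-ybar)^2) = 230
sqrt(Sxx*Syy) ≈ 147.037410
r = Sxy / sqrt(Sxx*Syy) = -82 / 147.037410 ≈ -0.557681

-0.5577


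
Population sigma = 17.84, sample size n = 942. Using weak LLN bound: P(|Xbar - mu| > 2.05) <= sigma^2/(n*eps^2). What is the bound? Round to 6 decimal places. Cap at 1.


bound = min(1, sigma^2/(n*eps^2))
sigma^2 = 17.84^2 = 318.2656
n*eps^2 = 942 * 2.05^2 = 942 * 4.2025 = 3958.755
sigma^2/(n*eps^2) = 318.2656 / 3958.755 ≈ 0.08039538

0.080395


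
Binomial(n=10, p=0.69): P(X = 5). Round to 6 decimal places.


P = C(n,k) * p^k * (1-p)^(n-k)
C(10,5) = 252
p^k = 0.69^5 ≈ 0.1564031
(1-p)^(n-k) = 0.31^5 ≈ 0.002862915
P = 252 * 0.1564031 * 0.002862915 ≈ 0.112838

0.112838


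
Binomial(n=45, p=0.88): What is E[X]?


E[X] = n*p = 45 * 0.88 = 39.6

39.6


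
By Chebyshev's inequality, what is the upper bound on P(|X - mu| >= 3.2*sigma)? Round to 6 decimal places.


P <= 1/k^2
k^2 = 3.2^2 = 10.24
1/k^2 = 1 / 10.24 = 0.09765625

0.097656


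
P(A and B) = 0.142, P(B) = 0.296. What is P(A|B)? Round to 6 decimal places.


P(A|B) = P(A and B) / P(B) = 0.142 / 0.296 = 71/148 ≈ 0.47972973

0.479730


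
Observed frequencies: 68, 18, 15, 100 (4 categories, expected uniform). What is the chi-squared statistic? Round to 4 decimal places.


chi2 = sum((O-E)^2/E), E = total/4
total = 201, E = 201/4 = 50.25
(68 - 50.25)^2 / 50.25 = 315.0625 / 50.25 = 5041/804 ≈ 6.269900
(18 - 50.25)^2 / 50.25 = 1040.0625 / 50.25 = 5547/268 ≈ 20.697761
(15 - 50.25)^2 / 50.25 = 1242.5625 / 50.25 = 6627/268 ≈ 24.727612
(100 - 50.25)^2 / 50.25 = 2475.0625 / 50.25 = 39601/804 ≈ 49.254975
chi2 = 20291/201 ≈ 100.950249

100.9502


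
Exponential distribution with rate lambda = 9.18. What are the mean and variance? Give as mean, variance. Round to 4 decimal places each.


mean = 1/lam, var = 1/lam^2
mean = 1 / 9.18 = 50/459 ≈ 0.108932
lam^2 = 9.18^2 = 84.2724
var = 1 / 84.2724 ≈ 0.011866

0.1089, 0.0119


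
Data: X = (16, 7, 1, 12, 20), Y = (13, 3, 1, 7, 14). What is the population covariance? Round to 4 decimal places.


Cov = (1/n)*sum((xi-xbar)(yi-ybar))
n = 5, xbar = 56/5 = 11.2, ybar = 38/5 = 7.6
sum((xi-xbar)(yi-ybar)) = 168.4
Cov = 168.4 / 5 = 33.68

33.6800


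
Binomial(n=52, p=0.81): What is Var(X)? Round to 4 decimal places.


Var = n*p*(1-p) = 52 * 0.81 * 0.19 = 8.0028

8.0028


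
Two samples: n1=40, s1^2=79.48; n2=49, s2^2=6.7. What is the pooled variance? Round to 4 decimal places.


sp^2 = ((n1-1)*s1^2 + (n2-1)*s2^2)/(n1+n2-2)
(n1-1)*s1^2 = 39 * 79.48 = 3099.72
(n2-1)*s2^2 = 48 * 6.7 = 321.6
numerator = 3099.72 + 321.6 = 3421.32
n1+n2-2 = 87
sp^2 = 3421.32 / 87 = 28511/725 ≈ 39.325517

39.3255


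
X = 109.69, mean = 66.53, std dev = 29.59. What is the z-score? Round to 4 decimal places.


z = (X - mu) / sigma
X - mu = 109.69 - 66.53 = 43.16
z = 43.16 / 29.59 = 4316/2959 ≈ 1.458601

1.4586


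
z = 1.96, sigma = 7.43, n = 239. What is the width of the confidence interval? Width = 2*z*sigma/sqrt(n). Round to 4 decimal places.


width = 2*z*sigma/sqrt(n)
2*z*sigma = 2 * 1.96 * 7.43 = 29.1256
sqrt(239) ≈ 15.459625
width = 29.1256 / 15.459625 ≈ 1.883978

1.8840


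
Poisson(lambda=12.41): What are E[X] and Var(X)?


E[X] = Var(X) = lambda = 12.41

12.41, 12.41


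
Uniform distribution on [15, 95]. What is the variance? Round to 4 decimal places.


Var = (b-a)^2 / 12
(b-a)^2 = (95 - 15)^2 = 6400
Var = 6400/12 ≈ 533.333333

533.3333


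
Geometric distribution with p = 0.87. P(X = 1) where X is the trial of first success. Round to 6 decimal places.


P = (1-p)^(k-1) * p
(1-p)^(k-1) = 0.13^0 = 1
P = 1 * 0.87 = 0.87

0.870000


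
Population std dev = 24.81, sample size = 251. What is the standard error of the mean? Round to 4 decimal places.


SE = sigma / sqrt(n)
sqrt(251) ≈ 15.842980
SE = 24.81 / 15.842980 ≈ 1.565993

1.5660


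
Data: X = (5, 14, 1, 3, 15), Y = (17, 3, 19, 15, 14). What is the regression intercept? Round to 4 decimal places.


a = ybar - b*xbar, where b = sum((xi-xbar)(yi-ybar)) / sum((xi-xbar)^2)
n = 5, xbar = 38/5 = 7.6, ybar = 68/5 = 13.6
Sxy = sum((xi-xbar)(yi-ybar)) = -115.8
Sxx = sum((xi-xbar)^2) = 167.2
b = Sxy / Sxx = -579/836 ≈ -0.692584
a = 13.6 - (-0.692584) * 7.6 = 415/22 ≈ 18.863636

18.8636


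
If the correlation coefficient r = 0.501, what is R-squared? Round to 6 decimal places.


R^2 = r^2 = (0.501)^2 = 0.251001

0.251001


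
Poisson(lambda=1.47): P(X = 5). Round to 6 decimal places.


P = e^(-lam) * lam^k / k!
e^(-1.47) ≈ 0.2299255
lam^k = 1.47^5 ≈ 6.864149
k! = 5! = 120
P = 0.2299255 * 6.864149 / 120 ≈ 0.013152

0.013152


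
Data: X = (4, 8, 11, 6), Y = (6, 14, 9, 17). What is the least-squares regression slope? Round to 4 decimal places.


b = sum((xi-xbar)(yi-ybar)) / sum((xi-xbar)^2)
n = 4, xbar = 29/4 = 7.25, ybar = 46/4 = 11.5
Sxy = sum((xi-xbar)(yi-ybar)) = 3.5
Sxx = sum((xi-xbar)^2) = 26.75
b = Sxy / Sxx = 14/107 ≈ 0.130841

0.1308


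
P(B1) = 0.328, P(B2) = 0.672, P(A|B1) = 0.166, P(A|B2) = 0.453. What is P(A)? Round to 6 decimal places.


P(A) = P(A|B1)*P(B1) + P(A|B2)*P(B2)
P(A|B1)*P(B1) = 0.166 * 0.328 = 0.054448
P(A|B2)*P(B2) = 0.453 * 0.672 = 0.304416
P(A) = 0.054448 + 0.304416 = 0.358864

0.358864


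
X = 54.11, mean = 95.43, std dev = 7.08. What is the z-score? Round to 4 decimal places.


z = (X - mu) / sigma
X - mu = 54.11 - 95.43 = -41.32
z = -41.32 / 7.08 = -1033/177 ≈ -5.836158

-5.8362


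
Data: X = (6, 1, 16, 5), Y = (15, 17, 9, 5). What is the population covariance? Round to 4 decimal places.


Cov = (1/n)*sum((xi-xbar)(yi-ybar))
n = 4, xbar = 28/4 = 7, ybar = 46/4 = 11.5
sum((xi-xbar)(yi-ybar)) = -46
Cov = -46 / 4 = -11.5

-11.5000


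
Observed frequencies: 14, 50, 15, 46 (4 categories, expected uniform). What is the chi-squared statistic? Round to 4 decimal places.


chi2 = sum((O-E)^2/E), E = total/4
total = 125, E = 125/4 = 31.25
(14 - 31.25)^2 / 31.25 = 297.5625 / 31.25 = 9.522
(50 - 31.25)^2 / 31.25 = 351.5625 / 31.25 = 11.25
(15 - 31.25)^2 / 31.25 = 264.0625 / 31.25 = 8.45
(46 - 31.25)^2 / 31.25 = 217.5625 / 31.25 = 6.962
chi2 = 36.184

36.1840


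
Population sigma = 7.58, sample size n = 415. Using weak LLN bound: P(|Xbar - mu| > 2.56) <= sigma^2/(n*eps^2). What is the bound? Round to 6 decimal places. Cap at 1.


bound = min(1, sigma^2/(n*eps^2))
sigma^2 = 7.58^2 = 57.4564
n*eps^2 = 415 * 2.56^2 = 415 * 6.5536 = 2719.744
sigma^2/(n*eps^2) = 57.4564 / 2719.744 ≈ 0.02112566

0.021126


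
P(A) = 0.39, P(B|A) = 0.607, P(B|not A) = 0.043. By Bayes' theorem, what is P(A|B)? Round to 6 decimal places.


P(A|B) = P(B|A)*P(A) / P(B), P(B) = P(B|A)*P(A) + P(B|not A)*P(not A)
P(B|A)*P(A) = 0.607 * 0.39 = 0.23673
P(B|not A)*P(not A) = 0.043 * 0.61 = 0.02623
P(B) = 0.23673 + 0.02623 = 0.26296
P(A|B) = 0.23673 / 0.26296 ≈ 0.90025099

0.900251


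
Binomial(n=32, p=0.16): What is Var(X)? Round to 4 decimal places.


Var = n*p*(1-p) = 32 * 0.16 * 0.84 = 4.3008

4.3008


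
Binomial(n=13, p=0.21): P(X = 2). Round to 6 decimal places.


P = C(n,k) * p^k * (1-p)^(n-k)
C(13,2) = 78
p^k = 0.21^2 = 0.0441
(1-p)^(n-k) = 0.79^11 ≈ 0.07479938
P = 78 * 0.0441 * 0.07479938 ≈ 0.257295

0.257295


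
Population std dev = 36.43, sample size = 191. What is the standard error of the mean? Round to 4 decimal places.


SE = sigma / sqrt(n)
sqrt(191) ≈ 13.820275
SE = 36.43 / 13.820275 ≈ 2.635982

2.6360


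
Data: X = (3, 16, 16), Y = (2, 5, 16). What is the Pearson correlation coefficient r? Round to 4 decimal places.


r = sum((xi-xbar)(yi-ybar)) / sqrt(sum((xi-xbar)^2) * sum((yi-ybar)^2))
n = 3, xbar = 35/3 ≈ 11.666667, ybar = 23/3 ≈ 7.666667
Sxy = sum((xi-xbar)(yi-ybar)) = 221/3 ≈ 73.666667
Sxx = sum((xi-xbar)^2) = 338/3 ≈ 112.666667
Syy = sum((yi-ybar)^2) = 326/3 ≈ 108.666667
sqrt(Sxx*Syy) ≈ 110.648593
r = Sxy / sqrt(Sxx*Syy) = 73.666667 / 110.648593 ≈ 0.665771

0.6658


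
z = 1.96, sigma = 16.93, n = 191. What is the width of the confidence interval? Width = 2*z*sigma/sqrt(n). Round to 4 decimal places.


width = 2*z*sigma/sqrt(n)
2*z*sigma = 2 * 1.96 * 16.93 = 66.3656
sqrt(191) ≈ 13.820275
width = 66.3656 / 13.820275 ≈ 4.802046

4.8020


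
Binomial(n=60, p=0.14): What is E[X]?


E[X] = n*p = 60 * 0.14 = 8.4

8.4


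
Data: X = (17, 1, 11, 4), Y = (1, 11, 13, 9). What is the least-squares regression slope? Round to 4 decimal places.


b = sum((xi-xbar)(yi-ybar)) / sum((xi-xbar)^2)
n = 4, xbar = 33/4 = 8.25, ybar = 34/4 = 8.5
Sxy = sum((xi-xbar)(yi-ybar)) = -73.5
Sxx = sum((xi-xbar)^2) = 154.75
b = Sxy / Sxx = -294/619 ≈ -0.474960

-0.4750


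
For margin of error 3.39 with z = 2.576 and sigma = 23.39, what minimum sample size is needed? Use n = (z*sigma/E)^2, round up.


z*sigma/E = 2.576 * 23.39 / 3.39 ≈ 17.773640
(z*sigma/E)^2 ≈ 315.902283
round up: n = 316

316


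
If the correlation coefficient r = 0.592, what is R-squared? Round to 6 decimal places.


R^2 = r^2 = (0.592)^2 = 0.350464

0.350464


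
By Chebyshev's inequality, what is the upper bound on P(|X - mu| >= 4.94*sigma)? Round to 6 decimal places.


P <= 1/k^2
k^2 = 4.94^2 = 24.4036
1/k^2 = 1 / 24.4036 ≈ 0.04097756

0.040978


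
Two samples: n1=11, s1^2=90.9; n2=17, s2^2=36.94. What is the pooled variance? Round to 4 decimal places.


sp^2 = ((n1-1)*s1^2 + (n2-1)*s2^2)/(n1+n2-2)
(n1-1)*s1^2 = 10 * 90.9 = 909
(n2-1)*s2^2 = 16 * 36.94 = 591.04
numerator = 909 + 591.04 = 1500.04
n1+n2-2 = 26
sp^2 = 1500.04 / 26 = 37501/650 ≈ 57.693846

57.6938


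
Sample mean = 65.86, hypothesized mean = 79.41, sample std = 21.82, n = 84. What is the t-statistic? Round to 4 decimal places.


t = (xbar - mu0) / (s/sqrt(n))
xbar - mu0 = 65.86 - 79.41 = -13.55
sqrt(84) ≈ 9.16515139
s/sqrt(n) = 21.82 / 9.16515139 ≈ 2.38075718
t = -13.55 / 2.38075718 ≈ -5.691467

-5.6915


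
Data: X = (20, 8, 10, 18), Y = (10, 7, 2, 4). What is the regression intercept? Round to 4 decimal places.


a = ybar - b*xbar, where b = sum((xi-xbar)(yi-ybar)) / sum((xi-xbar)^2)
n = 4, xbar = 56/4 = 14, ybar = 23/4 = 5.75
Sxy = sum((xi-xbar)(yi-ybar)) = 26
Sxx = sum((xi-xbar)^2) = 104
b = Sxy / Sxx = 0.25
a = 5.75 - 0.25 * 14 = 2.25

2.2500


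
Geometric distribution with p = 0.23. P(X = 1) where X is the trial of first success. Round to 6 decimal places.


P = (1-p)^(k-1) * p
(1-p)^(k-1) = 0.77^0 = 1
P = 1 * 0.23 = 0.23

0.230000


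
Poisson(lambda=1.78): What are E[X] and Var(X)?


E[X] = Var(X) = lambda = 1.78

1.78, 1.78


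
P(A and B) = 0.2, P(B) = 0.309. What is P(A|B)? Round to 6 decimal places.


P(A|B) = P(A and B) / P(B) = 0.2 / 0.309 = 200/309 ≈ 0.64724919

0.647249


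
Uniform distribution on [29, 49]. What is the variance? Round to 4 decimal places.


Var = (b-a)^2 / 12
(b-a)^2 = (49 - 29)^2 = 400
Var = 400/12 ≈ 33.333333

33.3333


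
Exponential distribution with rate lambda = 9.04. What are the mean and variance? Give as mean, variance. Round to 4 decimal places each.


mean = 1/lam, var = 1/lam^2
mean = 1 / 9.04 = 25/226 ≈ 0.110619
lam^2 = 9.04^2 = 81.7216
var = 1 / 81.7216 ≈ 0.012237

0.1106, 0.0122


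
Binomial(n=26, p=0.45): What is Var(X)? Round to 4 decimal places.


Var = n*p*(1-p) = 26 * 0.45 * 0.55 = 6.435

6.4350


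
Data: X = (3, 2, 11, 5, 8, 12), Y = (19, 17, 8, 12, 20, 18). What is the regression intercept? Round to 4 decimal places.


a = ybar - b*xbar, where b = sum((xi-xbar)(yi-ybar)) / sum((xi-xbar)^2)
n = 6, xbar = 41/6 ≈ 6.833333, ybar = 94/6 = 47/3 ≈ 15.666667
Sxy = sum((xi-xbar)(yi-ybar)) = -82/3 ≈ -27.333333
Sxx = sum((xi-xbar)^2) = 521/6 ≈ 86.833333
b = Sxy / Sxx = -164/521 ≈ -0.314779
a = 15.666667 - (-0.314779) * 6.833333 = 9283/521 ≈ 17.817658

17.8177


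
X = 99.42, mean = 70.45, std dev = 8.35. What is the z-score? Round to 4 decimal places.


z = (X - mu) / sigma
X - mu = 99.42 - 70.45 = 28.97
z = 28.97 / 8.35 = 2897/835 ≈ 3.469461

3.4695


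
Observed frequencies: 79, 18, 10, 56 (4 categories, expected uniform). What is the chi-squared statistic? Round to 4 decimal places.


chi2 = sum((O-E)^2/E), E = total/4
total = 163, E = 163/4 = 40.75
(79 - 40.75)^2 / 40.75 = 1463.0625 / 40.75 = 23409/652 ≈ 35.903374
(18 - 40.75)^2 / 40.75 = 517.5625 / 40.75 = 8281/652 ≈ 12.700920
(10 - 40.75)^2 / 40.75 = 945.5625 / 40.75 = 15129/652 ≈ 23.203988
(56 - 40.75)^2 / 40.75 = 232.5625 / 40.75 = 3721/652 ≈ 5.707055
chi2 = 12635/163 ≈ 77.515337

77.5153


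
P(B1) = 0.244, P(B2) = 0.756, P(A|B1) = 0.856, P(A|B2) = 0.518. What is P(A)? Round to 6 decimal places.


P(A) = P(A|B1)*P(B1) + P(A|B2)*P(B2)
P(A|B1)*P(B1) = 0.856 * 0.244 = 0.208864
P(A|B2)*P(B2) = 0.518 * 0.756 = 0.391608
P(A) = 0.208864 + 0.391608 = 0.600472

0.600472


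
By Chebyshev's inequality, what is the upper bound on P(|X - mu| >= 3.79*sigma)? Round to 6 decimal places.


P <= 1/k^2
k^2 = 3.79^2 = 14.3641
1/k^2 = 1 / 14.3641 ≈ 0.06961801

0.069618


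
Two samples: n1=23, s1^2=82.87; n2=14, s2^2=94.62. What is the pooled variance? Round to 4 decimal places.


sp^2 = ((n1-1)*s1^2 + (n2-1)*s2^2)/(n1+n2-2)
(n1-1)*s1^2 = 22 * 82.87 = 1823.14
(n2-1)*s2^2 = 13 * 94.62 = 1230.06
numerator = 1823.14 + 1230.06 = 3053.2
n1+n2-2 = 35
sp^2 = 3053.2 / 35 = 15266/175 ≈ 87.234286

87.2343


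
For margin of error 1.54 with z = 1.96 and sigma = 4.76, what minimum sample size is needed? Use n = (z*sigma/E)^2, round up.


z*sigma/E = 1.96 * 4.76 / 1.54 = 1666/275 ≈ 6.058182
(z*sigma/E)^2 ≈ 36.701567
round up: n = 37

37


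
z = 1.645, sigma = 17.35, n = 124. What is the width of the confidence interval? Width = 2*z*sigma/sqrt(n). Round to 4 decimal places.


width = 2*z*sigma/sqrt(n)
2*z*sigma = 2 * 1.645 * 17.35 = 57.0815
sqrt(124) ≈ 11.135529
width = 57.0815 / 11.135529 ≈ 5.126070

5.1261


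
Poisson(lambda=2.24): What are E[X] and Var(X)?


E[X] = Var(X) = lambda = 2.24

2.24, 2.24


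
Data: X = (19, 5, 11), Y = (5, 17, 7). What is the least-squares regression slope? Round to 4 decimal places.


b = sum((xi-xbar)(yi-ybar)) / sum((xi-xbar)^2)
n = 3, xbar = 35/3 ≈ 11.666667, ybar = 29/3 ≈ 9.666667
Sxy = sum((xi-xbar)(yi-ybar)) = -244/3 ≈ -81.333333
Sxx = sum((xi-xbar)^2) = 296/3 ≈ 98.666667
b = Sxy / Sxx = -61/74 ≈ -0.824324

-0.8243


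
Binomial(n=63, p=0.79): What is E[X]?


E[X] = n*p = 63 * 0.79 = 49.77

49.77


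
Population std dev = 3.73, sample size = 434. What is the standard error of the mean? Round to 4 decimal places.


SE = sigma / sqrt(n)
sqrt(434) ≈ 20.832667
SE = 3.73 / 20.832667 ≈ 0.179046

0.1790


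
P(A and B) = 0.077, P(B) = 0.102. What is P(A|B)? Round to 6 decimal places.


P(A|B) = P(A and B) / P(B) = 0.077 / 0.102 = 77/102 ≈ 0.75490196

0.754902


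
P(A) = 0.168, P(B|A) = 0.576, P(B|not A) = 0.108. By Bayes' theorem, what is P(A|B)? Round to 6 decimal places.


P(A|B) = P(B|A)*P(A) / P(B), P(B) = P(B|A)*P(A) + P(B|not A)*P(not A)
P(B|A)*P(A) = 0.576 * 0.168 = 0.096768
P(B|not A)*P(not A) = 0.108 * 0.832 = 0.089856
P(B) = 0.096768 + 0.089856 = 0.186624
P(A|B) = 0.096768 / 0.186624 = 14/27 ≈ 0.51851852

0.518519


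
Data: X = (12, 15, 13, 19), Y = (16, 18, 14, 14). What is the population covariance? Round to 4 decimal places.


Cov = (1/n)*sum((xi-xbar)(yi-ybar))
n = 4, xbar = 59/4 = 14.75, ybar = 62/4 = 15.5
sum((xi-xbar)(yi-ybar)) = -4.5
Cov = -4.5 / 4 = -1.125

-1.1250


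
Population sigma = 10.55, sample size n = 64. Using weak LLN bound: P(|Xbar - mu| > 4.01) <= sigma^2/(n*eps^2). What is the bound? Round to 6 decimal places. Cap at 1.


bound = min(1, sigma^2/(n*eps^2))
sigma^2 = 10.55^2 = 111.3025
n*eps^2 = 64 * 4.01^2 = 64 * 16.0801 = 1029.1264
sigma^2/(n*eps^2) = 111.3025 / 1029.1264 ≈ 0.10815241

0.108152


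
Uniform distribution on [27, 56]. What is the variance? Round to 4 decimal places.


Var = (b-a)^2 / 12
(b-a)^2 = (56 - 27)^2 = 841
Var = 841/12 ≈ 70.083333

70.0833


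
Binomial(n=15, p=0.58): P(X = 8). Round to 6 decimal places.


P = C(n,k) * p^k * (1-p)^(n-k)
C(15,8) = 6435
p^k = 0.58^8 ≈ 0.01280631
(1-p)^(n-k) = 0.42^7 ≈ 0.002305393
P = 6435 * 0.01280631 * 0.002305393 ≈ 0.189984

0.189984


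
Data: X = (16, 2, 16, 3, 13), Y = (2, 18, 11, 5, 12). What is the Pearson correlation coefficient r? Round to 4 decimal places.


r = sum((xi-xbar)(yi-ybar)) / sqrt(sum((xi-xbar)^2) * sum((yi-ybar)^2))
n = 5, xbar = 50/5 = 10, ybar = 48/5 = 9.6
Sxy = sum((xi-xbar)(yi-ybar)) = -65
Sxx = sum((xi-xbar)^2) = 194
Syy = sum((yi-ybar)^2) = 157.2
sqrt(Sxx*Syy) ≈ 174.633330
r = Sxy / sqrt(Sxx*Syy) = -65 / 174.633330 ≈ -0.372208

-0.3722


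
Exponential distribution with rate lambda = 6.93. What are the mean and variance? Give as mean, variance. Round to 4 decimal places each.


mean = 1/lam, var = 1/lam^2
mean = 1 / 6.93 = 100/693 ≈ 0.144300
lam^2 = 6.93^2 = 48.0249
var = 1 / 48.0249 ≈ 0.020823

0.1443, 0.0208


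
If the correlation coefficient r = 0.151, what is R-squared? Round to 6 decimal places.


R^2 = r^2 = (0.151)^2 = 0.022801

0.022801


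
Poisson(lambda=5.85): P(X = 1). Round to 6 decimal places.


P = e^(-lam) * lam^k / k!
e^(-5.85) ≈ 0.002879899
lam^k = 5.85^1 = 5.85
k! = 1! = 1
P = 0.002879899 * 5.85 / 1 ≈ 0.016847

0.016847


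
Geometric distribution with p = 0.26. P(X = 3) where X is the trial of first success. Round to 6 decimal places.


P = (1-p)^(k-1) * p
(1-p)^(k-1) = 0.74^2 = 0.5476
P = 0.5476 * 0.26 = 0.142376

0.142376


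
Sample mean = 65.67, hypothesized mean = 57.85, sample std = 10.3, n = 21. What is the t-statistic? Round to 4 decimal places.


t = (xbar - mu0) / (s/sqrt(n))
xbar - mu0 = 65.67 - 57.85 = 7.82
sqrt(21) ≈ 4.58257569
s/sqrt(n) = 10.3 / 4.58257569 ≈ 2.24764427
t = 7.82 / 2.24764427 ≈ 3.479198

3.4792


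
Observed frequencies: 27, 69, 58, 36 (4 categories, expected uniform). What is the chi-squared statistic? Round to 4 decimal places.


chi2 = sum((O-E)^2/E), E = total/4
total = 190, E = 190/4 = 47.5
(27 - 47.5)^2 / 47.5 = 420.25 / 47.5 = 1681/190 ≈ 8.847368
(69 - 47.5)^2 / 47.5 = 462.25 / 47.5 = 1849/190 ≈ 9.731579
(58 - 47.5)^2 / 47.5 = 110.25 / 47.5 = 441/190 ≈ 2.321053
(36 - 47.5)^2 / 47.5 = 132.25 / 47.5 = 529/190 ≈ 2.784211
chi2 = 450/19 ≈ 23.684211

23.6842


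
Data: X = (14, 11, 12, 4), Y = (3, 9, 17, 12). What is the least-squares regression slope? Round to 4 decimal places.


b = sum((xi-xbar)(yi-ybar)) / sum((xi-xbar)^2)
n = 4, xbar = 41/4 = 10.25, ybar = 41/4 = 10.25
Sxy = sum((xi-xbar)(yi-ybar)) = -27.25
Sxx = sum((xi-xbar)^2) = 56.75
b = Sxy / Sxx = -109/227 ≈ -0.480176

-0.4802


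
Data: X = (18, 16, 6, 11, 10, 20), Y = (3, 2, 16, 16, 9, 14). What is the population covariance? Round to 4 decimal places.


Cov = (1/n)*sum((xi-xbar)(yi-ybar))
n = 6, xbar = 81/6 = 13.5, ybar = 60/6 = 10
sum((xi-xbar)(yi-ybar)) = -82
Cov = -82 / 6 = -41/3 ≈ -13.666667

-13.6667


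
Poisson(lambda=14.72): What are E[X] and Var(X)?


E[X] = Var(X) = lambda = 14.72

14.72, 14.72


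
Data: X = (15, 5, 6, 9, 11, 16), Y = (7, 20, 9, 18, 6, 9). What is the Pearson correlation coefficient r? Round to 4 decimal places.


r = sum((xi-xbar)(yi-ybar)) / sqrt(sum((xi-xbar)^2) * sum((yi-ybar)^2))
n = 6, xbar = 62/6 = 31/3 ≈ 10.333333, ybar = 69/6 = 11.5
Sxy = sum((xi-xbar)(yi-ybar)) = -82
Sxx = sum((xi-xbar)^2) = 310/3 ≈ 103.333333
Syy = sum((yi-ybar)^2) = 177.5
sqrt(Sxx*Syy) ≈ 135.431409
r = Sxy / sqrt(Sxx*Syy) = -82 / 135.431409 ≈ -0.605473

-0.6055


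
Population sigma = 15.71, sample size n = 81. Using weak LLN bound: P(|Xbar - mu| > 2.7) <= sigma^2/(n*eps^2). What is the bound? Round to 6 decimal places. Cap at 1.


bound = min(1, sigma^2/(n*eps^2))
sigma^2 = 15.71^2 = 246.8041
n*eps^2 = 81 * 2.7^2 = 81 * 7.29 = 590.49
sigma^2/(n*eps^2) = 246.8041 / 590.49 ≈ 0.41796491

0.417965


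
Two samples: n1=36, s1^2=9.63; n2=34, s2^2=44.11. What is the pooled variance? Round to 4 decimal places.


sp^2 = ((n1-1)*s1^2 + (n2-1)*s2^2)/(n1+n2-2)
(n1-1)*s1^2 = 35 * 9.63 = 337.05
(n2-1)*s2^2 = 33 * 44.11 = 1455.63
numerator = 337.05 + 1455.63 = 1792.68
n1+n2-2 = 68
sp^2 = 1792.68 / 68 = 44817/1700 ≈ 26.362941

26.3629


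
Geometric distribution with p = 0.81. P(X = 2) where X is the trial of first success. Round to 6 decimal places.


P = (1-p)^(k-1) * p
(1-p)^(k-1) = 0.19^1 = 0.19
P = 0.19 * 0.81 = 0.1539

0.153900


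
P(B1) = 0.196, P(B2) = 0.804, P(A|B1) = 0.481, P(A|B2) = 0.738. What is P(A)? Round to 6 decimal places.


P(A) = P(A|B1)*P(B1) + P(A|B2)*P(B2)
P(A|B1)*P(B1) = 0.481 * 0.196 = 0.094276
P(A|B2)*P(B2) = 0.738 * 0.804 = 0.593352
P(A) = 0.094276 + 0.593352 = 0.687628

0.687628


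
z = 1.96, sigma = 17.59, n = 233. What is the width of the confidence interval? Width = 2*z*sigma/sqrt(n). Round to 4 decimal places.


width = 2*z*sigma/sqrt(n)
2*z*sigma = 2 * 1.96 * 17.59 = 68.9528
sqrt(233) ≈ 15.264338
width = 68.9528 / 15.264338 ≈ 4.517248

4.5172


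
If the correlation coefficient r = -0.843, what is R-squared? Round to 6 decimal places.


R^2 = r^2 = (-0.843)^2 = 0.710649

0.710649


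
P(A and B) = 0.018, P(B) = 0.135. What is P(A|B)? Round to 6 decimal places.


P(A|B) = P(A and B) / P(B) = 0.018 / 0.135 = 2/15 ≈ 0.13333333

0.133333


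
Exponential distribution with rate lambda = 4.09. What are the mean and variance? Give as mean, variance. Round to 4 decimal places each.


mean = 1/lam, var = 1/lam^2
mean = 1 / 4.09 = 100/409 ≈ 0.244499
lam^2 = 4.09^2 = 16.7281
var = 1 / 16.7281 ≈ 0.059780

0.2445, 0.0598


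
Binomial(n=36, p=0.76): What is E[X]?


E[X] = n*p = 36 * 0.76 = 27.36

27.36


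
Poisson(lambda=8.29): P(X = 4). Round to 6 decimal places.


P = e^(-lam) * lam^k / k!
e^(-8.29) ≈ 0.0002510145
lam^k = 8.29^4 ≈ 4723.001921
k! = 4! = 24
P = 0.0002510145 * 4723.001921 / 24 ≈ 0.049398

0.049398


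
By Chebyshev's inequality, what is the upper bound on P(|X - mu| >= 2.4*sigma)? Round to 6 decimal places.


P <= 1/k^2
k^2 = 2.4^2 = 5.76
1/k^2 = 1 / 5.76 = 25/144 ≈ 0.17361111

0.173611


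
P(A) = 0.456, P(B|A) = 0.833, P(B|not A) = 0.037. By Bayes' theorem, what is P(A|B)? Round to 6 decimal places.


P(A|B) = P(B|A)*P(A) / P(B), P(B) = P(B|A)*P(A) + P(B|not A)*P(not A)
P(B|A)*P(A) = 0.833 * 0.456 = 0.379848
P(B|not A)*P(not A) = 0.037 * 0.544 = 0.020128
P(B) = 0.379848 + 0.020128 = 0.399976
P(A|B) = 0.379848 / 0.399976 = 2793/2941 ≈ 0.94967698

0.949677


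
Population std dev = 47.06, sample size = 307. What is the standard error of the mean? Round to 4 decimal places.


SE = sigma / sqrt(n)
sqrt(307) ≈ 17.521415
SE = 47.06 / 17.521415 ≈ 2.685856

2.6859


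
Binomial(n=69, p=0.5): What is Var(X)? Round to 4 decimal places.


Var = n*p*(1-p) = 69 * 0.5 * 0.5 = 17.25

17.2500


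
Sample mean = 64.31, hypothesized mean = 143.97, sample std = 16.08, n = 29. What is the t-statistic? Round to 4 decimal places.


t = (xbar - mu0) / (s/sqrt(n))
xbar - mu0 = 64.31 - 143.97 = -79.66
sqrt(29) ≈ 5.38516481
s/sqrt(n) = 16.08 / 5.38516481 ≈ 2.98598104
t = -79.66 / 2.98598104 ≈ -26.677999

-26.6780


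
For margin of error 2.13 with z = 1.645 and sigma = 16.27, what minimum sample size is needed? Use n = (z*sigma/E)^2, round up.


z*sigma/E = 1.645 * 16.27 / 2.13 ≈ 12.565329
(z*sigma/E)^2 ≈ 157.887484
round up: n = 158

158


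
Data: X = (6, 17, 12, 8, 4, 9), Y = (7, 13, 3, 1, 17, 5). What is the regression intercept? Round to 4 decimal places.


a = ybar - b*xbar, where b = sum((xi-xbar)(yi-ybar)) / sum((xi-xbar)^2)
n = 6, xbar = 56/6 = 28/3 ≈ 9.333333, ybar = 46/6 = 23/3 ≈ 7.666667
Sxy = sum((xi-xbar)(yi-ybar)) = -28/3 ≈ -9.333333
Sxx = sum((xi-xbar)^2) = 322/3 ≈ 107.333333
b = Sxy / Sxx = -2/23 ≈ -0.086957
a = 7.666667 - (-0.086957) * 9.333333 = 195/23 ≈ 8.478261

8.4783


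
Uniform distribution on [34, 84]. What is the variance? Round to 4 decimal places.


Var = (b-a)^2 / 12
(b-a)^2 = (84 - 34)^2 = 2500
Var = 2500/12 ≈ 208.333333

208.3333


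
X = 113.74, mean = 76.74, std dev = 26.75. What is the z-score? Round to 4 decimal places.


z = (X - mu) / sigma
X - mu = 113.74 - 76.74 = 37
z = 37 / 26.75 = 148/107 ≈ 1.383178

1.3832


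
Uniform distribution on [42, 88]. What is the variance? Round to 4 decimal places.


Var = (b-a)^2 / 12
(b-a)^2 = (88 - 42)^2 = 2116
Var = 2116/12 ≈ 176.333333

176.3333


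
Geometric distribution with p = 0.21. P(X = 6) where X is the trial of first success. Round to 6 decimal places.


P = (1-p)^(k-1) * p
(1-p)^(k-1) = 0.79^5 ≈ 0.3077056
P = 0.3077056 * 0.21 ≈ 0.06461818

0.064618


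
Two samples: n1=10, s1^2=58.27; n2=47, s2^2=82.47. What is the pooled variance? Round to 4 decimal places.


sp^2 = ((n1-1)*s1^2 + (n2-1)*s2^2)/(n1+n2-2)
(n1-1)*s1^2 = 9 * 58.27 = 524.43
(n2-1)*s2^2 = 46 * 82.47 = 3793.62
numerator = 524.43 + 3793.62 = 4318.05
n1+n2-2 = 55
sp^2 = 4318.05 / 55 = 78.51

78.5100


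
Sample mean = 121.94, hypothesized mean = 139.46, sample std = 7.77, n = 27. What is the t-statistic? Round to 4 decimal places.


t = (xbar - mu0) / (s/sqrt(n))
xbar - mu0 = 121.94 - 139.46 = -17.52
sqrt(27) ≈ 5.19615242
s/sqrt(n) = 7.77 / 5.19615242 ≈ 1.49533720
t = -17.52 / 1.49533720 ≈ -11.716421

-11.7164


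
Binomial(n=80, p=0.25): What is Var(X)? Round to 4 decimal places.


Var = n*p*(1-p) = 80 * 0.25 * 0.75 = 15

15.0000


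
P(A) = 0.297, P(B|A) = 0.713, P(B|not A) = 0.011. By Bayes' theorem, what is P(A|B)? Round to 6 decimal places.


P(A|B) = P(B|A)*P(A) / P(B), P(B) = P(B|A)*P(A) + P(B|not A)*P(not A)
P(B|A)*P(A) = 0.713 * 0.297 = 0.211761
P(B|not A)*P(not A) = 0.011 * 0.703 = 0.007733
P(B) = 0.211761 + 0.007733 = 0.219494
P(A|B) = 0.211761 / 0.219494 ≈ 0.96476897

0.964769


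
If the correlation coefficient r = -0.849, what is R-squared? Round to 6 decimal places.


R^2 = r^2 = (-0.849)^2 = 0.720801

0.720801


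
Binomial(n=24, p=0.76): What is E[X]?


E[X] = n*p = 24 * 0.76 = 18.24

18.24


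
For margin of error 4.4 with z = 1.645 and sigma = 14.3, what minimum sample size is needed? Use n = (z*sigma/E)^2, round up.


z*sigma/E = 1.645 * 14.3 / 4.4 = 5.34625
(z*sigma/E)^2 ≈ 28.582389
round up: n = 29

29


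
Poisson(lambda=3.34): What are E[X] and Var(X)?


E[X] = Var(X) = lambda = 3.34

3.34, 3.34


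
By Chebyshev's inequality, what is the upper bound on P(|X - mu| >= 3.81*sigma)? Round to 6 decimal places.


P <= 1/k^2
k^2 = 3.81^2 = 14.5161
1/k^2 = 1 / 14.5161 ≈ 0.06888903

0.068889


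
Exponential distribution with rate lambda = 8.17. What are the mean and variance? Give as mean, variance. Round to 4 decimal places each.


mean = 1/lam, var = 1/lam^2
mean = 1 / 8.17 = 100/817 ≈ 0.122399
lam^2 = 8.17^2 = 66.7489
var = 1 / 66.7489 ≈ 0.014982

0.1224, 0.0150


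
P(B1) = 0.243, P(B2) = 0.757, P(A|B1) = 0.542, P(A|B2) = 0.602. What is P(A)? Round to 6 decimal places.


P(A) = P(A|B1)*P(B1) + P(A|B2)*P(B2)
P(A|B1)*P(B1) = 0.542 * 0.243 = 0.131706
P(A|B2)*P(B2) = 0.602 * 0.757 = 0.455714
P(A) = 0.131706 + 0.455714 = 0.58742

0.587420


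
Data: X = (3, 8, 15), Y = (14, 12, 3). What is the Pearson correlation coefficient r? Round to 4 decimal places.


r = sum((xi-xbar)(yi-ybar)) / sqrt(sum((xi-xbar)^2) * sum((yi-ybar)^2))
n = 3, xbar = 26/3 ≈ 8.666667, ybar = 29/3 ≈ 9.666667
Sxy = sum((xi-xbar)(yi-ybar)) = -205/3 ≈ -68.333333
Sxx = sum((xi-xbar)^2) = 218/3 ≈ 72.666667
Syy = sum((yi-ybar)^2) = 206/3 ≈ 68.666667
sqrt(Sxx*Syy) ≈ 70.638359
r = Sxy / sqrt(Sxx*Syy) = -68.333333 / 70.638359 ≈ -0.967369

-0.9674


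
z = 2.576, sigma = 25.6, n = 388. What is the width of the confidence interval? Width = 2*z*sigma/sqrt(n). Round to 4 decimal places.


width = 2*z*sigma/sqrt(n)
2*z*sigma = 2 * 2.576 * 25.6 = 131.8912
sqrt(388) ≈ 19.697716
width = 131.8912 / 19.697716 ≈ 6.695761

6.6958


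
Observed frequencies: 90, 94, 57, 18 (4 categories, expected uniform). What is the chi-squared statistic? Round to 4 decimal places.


chi2 = sum((O-E)^2/E), E = total/4
total = 259, E = 259/4 = 64.75
(90 - 64.75)^2 / 64.75 = 637.5625 / 64.75 = 10201/1036 ≈ 9.846525
(94 - 64.75)^2 / 64.75 = 855.5625 / 64.75 = 13689/1036 ≈ 13.213320
(57 - 64.75)^2 / 64.75 = 60.0625 / 64.75 = 961/1036 ≈ 0.927606
(18 - 64.75)^2 / 64.75 = 2185.5625 / 64.75 = 34969/1036 ≈ 33.753861
chi2 = 14955/259 ≈ 57.741313

57.7413


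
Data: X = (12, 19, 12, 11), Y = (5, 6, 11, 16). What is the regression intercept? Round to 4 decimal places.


a = ybar - b*xbar, where b = sum((xi-xbar)(yi-ybar)) / sum((xi-xbar)^2)
n = 4, xbar = 54/4 = 13.5, ybar = 38/4 = 9.5
Sxy = sum((xi-xbar)(yi-ybar)) = -31
Sxx = sum((xi-xbar)^2) = 41
b = Sxy / Sxx = -31/41 ≈ -0.756098
a = 9.5 - (-0.756098) * 13.5 = 808/41 ≈ 19.707317

19.7073


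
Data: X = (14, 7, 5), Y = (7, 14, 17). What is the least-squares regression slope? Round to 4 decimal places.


b = sum((xi-xbar)(yi-ybar)) / sum((xi-xbar)^2)
n = 3, xbar = 26/3 ≈ 8.666667, ybar = 38/3 ≈ 12.666667
Sxy = sum((xi-xbar)(yi-ybar)) = -145/3 ≈ -48.333333
Sxx = sum((xi-xbar)^2) = 134/3 ≈ 44.666667
b = Sxy / Sxx = -145/134 ≈ -1.082090

-1.0821


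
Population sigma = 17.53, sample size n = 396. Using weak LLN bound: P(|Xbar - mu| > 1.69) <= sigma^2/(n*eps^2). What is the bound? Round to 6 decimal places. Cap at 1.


bound = min(1, sigma^2/(n*eps^2))
sigma^2 = 17.53^2 = 307.3009
n*eps^2 = 396 * 1.69^2 = 396 * 2.8561 = 1131.0156
sigma^2/(n*eps^2) = 307.3009 / 1131.0156 ≈ 0.27170350

0.271704


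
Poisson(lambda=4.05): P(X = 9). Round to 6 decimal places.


P = e^(-lam) * lam^k / k!
e^(-4.05) ≈ 0.01742237
lam^k = 4.05^9 ≈ 293153.584564
k! = 9! = 362880
P = 0.01742237 * 293153.584564 / 362880 ≈ 0.014075

0.014075


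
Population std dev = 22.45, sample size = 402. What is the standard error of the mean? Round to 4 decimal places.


SE = sigma / sqrt(n)
sqrt(402) ≈ 20.049938
SE = 22.45 / 20.049938 ≈ 1.119704

1.1197


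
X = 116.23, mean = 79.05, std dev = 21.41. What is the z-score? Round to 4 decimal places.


z = (X - mu) / sigma
X - mu = 116.23 - 79.05 = 37.18
z = 37.18 / 21.41 = 3718/2141 ≈ 1.736572

1.7366


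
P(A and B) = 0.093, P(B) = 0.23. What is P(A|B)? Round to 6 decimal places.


P(A|B) = P(A and B) / P(B) = 0.093 / 0.23 = 93/230 ≈ 0.40434783

0.404348


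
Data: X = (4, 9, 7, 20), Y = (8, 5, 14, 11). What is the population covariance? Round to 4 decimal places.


Cov = (1/n)*sum((xi-xbar)(yi-ybar))
n = 4, xbar = 40/4 = 10, ybar = 38/4 = 9.5
sum((xi-xbar)(yi-ybar)) = 15
Cov = 15 / 4 = 3.75

3.7500


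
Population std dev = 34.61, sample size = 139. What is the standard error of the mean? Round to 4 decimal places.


SE = sigma / sqrt(n)
sqrt(139) ≈ 11.789826
SE = 34.61 / 11.789826 ≈ 2.935582

2.9356


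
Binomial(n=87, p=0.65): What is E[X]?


E[X] = n*p = 87 * 0.65 = 56.55

56.55


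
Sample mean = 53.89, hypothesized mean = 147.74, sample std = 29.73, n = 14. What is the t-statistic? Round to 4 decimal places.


t = (xbar - mu0) / (s/sqrt(n))
xbar - mu0 = 53.89 - 147.74 = -93.85
sqrt(14) ≈ 3.74165739
s/sqrt(n) = 29.73 / 3.74165739 ≈ 7.94567672
t = -93.85 / 7.94567672 ≈ -11.811455

-11.8115


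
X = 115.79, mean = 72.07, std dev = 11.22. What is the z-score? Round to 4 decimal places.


z = (X - mu) / sigma
X - mu = 115.79 - 72.07 = 43.72
z = 43.72 / 11.22 = 2186/561 ≈ 3.896613

3.8966


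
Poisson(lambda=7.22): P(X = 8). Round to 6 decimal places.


P = e^(-lam) * lam^k / k!
e^(-7.22) ≈ 0.0007318024
lam^k = 7.22^8 ≈ 7384100.187331
k! = 8! = 40320
P = 0.0007318024 * 7384100.187331 / 40320 ≈ 0.134020

0.134020


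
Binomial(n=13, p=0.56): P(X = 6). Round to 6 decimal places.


P = C(n,k) * p^k * (1-p)^(n-k)
C(13,6) = 1716
p^k = 0.56^6 ≈ 0.03084098
(1-p)^(n-k) = 0.44^7 ≈ 0.003192778
P = 1716 * 0.03084098 * 0.003192778 ≈ 0.168972

0.168972


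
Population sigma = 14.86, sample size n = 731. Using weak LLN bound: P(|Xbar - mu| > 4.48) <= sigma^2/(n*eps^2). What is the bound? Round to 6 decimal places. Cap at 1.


bound = min(1, sigma^2/(n*eps^2))
sigma^2 = 14.86^2 = 220.8196
n*eps^2 = 731 * 4.48^2 = 731 * 20.0704 = 14671.4624
sigma^2/(n*eps^2) = 220.8196 / 14671.4624 ≈ 0.01505096

0.015051


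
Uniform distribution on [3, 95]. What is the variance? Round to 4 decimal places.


Var = (b-a)^2 / 12
(b-a)^2 = (95 - 3)^2 = 8464
Var = 8464/12 ≈ 705.333333

705.3333


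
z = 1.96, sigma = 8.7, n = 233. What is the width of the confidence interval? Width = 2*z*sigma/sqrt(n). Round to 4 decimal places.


width = 2*z*sigma/sqrt(n)
2*z*sigma = 2 * 1.96 * 8.7 = 34.104
sqrt(233) ≈ 15.264338
width = 34.104 / 15.264338 ≈ 2.234227

2.2342


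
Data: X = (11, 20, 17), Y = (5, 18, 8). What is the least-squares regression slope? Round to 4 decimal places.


b = sum((xi-xbar)(yi-ybar)) / sum((xi-xbar)^2)
n = 3, xbar = 48/3 = 16, ybar = 31/3 ≈ 10.333333
Sxy = sum((xi-xbar)(yi-ybar)) = 55
Sxx = sum((xi-xbar)^2) = 42
b = Sxy / Sxx = 55/42 ≈ 1.309524

1.3095


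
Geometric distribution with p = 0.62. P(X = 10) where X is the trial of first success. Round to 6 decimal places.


P = (1-p)^(k-1) * p
(1-p)^(k-1) = 0.38^9 ≈ 0.0001652161
P = 0.0001652161 * 0.62 ≈ 0.0001024340

0.000102


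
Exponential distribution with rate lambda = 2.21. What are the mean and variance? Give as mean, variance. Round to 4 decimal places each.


mean = 1/lam, var = 1/lam^2
mean = 1 / 2.21 = 100/221 ≈ 0.452489
lam^2 = 2.21^2 = 4.8841
var = 1 / 4.8841 ≈ 0.204746

0.4525, 0.2047


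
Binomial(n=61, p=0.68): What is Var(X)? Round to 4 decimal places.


Var = n*p*(1-p) = 61 * 0.68 * 0.32 = 13.2736

13.2736


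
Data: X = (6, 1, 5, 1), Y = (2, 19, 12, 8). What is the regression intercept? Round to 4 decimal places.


a = ybar - b*xbar, where b = sum((xi-xbar)(yi-ybar)) / sum((xi-xbar)^2)
n = 4, xbar = 13/4 = 3.25, ybar = 41/4 = 10.25
Sxy = sum((xi-xbar)(yi-ybar)) = -34.25
Sxx = sum((xi-xbar)^2) = 20.75
b = Sxy / Sxx = -137/83 ≈ -1.650602
a = 10.25 - (-1.650602) * 3.25 = 1296/83 ≈ 15.614458

15.6145


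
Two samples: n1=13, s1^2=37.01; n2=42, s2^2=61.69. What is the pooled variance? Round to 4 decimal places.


sp^2 = ((n1-1)*s1^2 + (n2-1)*s2^2)/(n1+n2-2)
(n1-1)*s1^2 = 12 * 37.01 = 444.12
(n2-1)*s2^2 = 41 * 61.69 = 2529.29
numerator = 444.12 + 2529.29 = 2973.41
n1+n2-2 = 53
sp^2 = 2973.41 / 53 = 297341/5300 ≈ 56.102075

56.1021


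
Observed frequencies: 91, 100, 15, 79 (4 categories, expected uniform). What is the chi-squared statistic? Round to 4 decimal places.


chi2 = sum((O-E)^2/E), E = total/4
total = 285, E = 285/4 = 71.25
(91 - 71.25)^2 / 71.25 = 390.0625 / 71.25 = 6241/1140 ≈ 5.474561
(100 - 71.25)^2 / 71.25 = 826.5625 / 71.25 = 2645/228 ≈ 11.600877
(15 - 71.25)^2 / 71.25 = 3164.0625 / 71.25 = 3375/76 ≈ 44.407895
(79 - 71.25)^2 / 71.25 = 60.0625 / 71.25 = 961/1140 ≈ 0.842982
chi2 = 5921/95 ≈ 62.326316

62.3263


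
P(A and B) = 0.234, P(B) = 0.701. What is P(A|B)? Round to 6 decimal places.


P(A|B) = P(A and B) / P(B) = 0.234 / 0.701 = 234/701 ≈ 0.33380884

0.333809


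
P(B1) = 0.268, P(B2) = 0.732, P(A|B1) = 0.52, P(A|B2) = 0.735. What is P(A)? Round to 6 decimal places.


P(A) = P(A|B1)*P(B1) + P(A|B2)*P(B2)
P(A|B1)*P(B1) = 0.52 * 0.268 = 0.13936
P(A|B2)*P(B2) = 0.735 * 0.732 = 0.53802
P(A) = 0.13936 + 0.53802 = 0.67738

0.677380


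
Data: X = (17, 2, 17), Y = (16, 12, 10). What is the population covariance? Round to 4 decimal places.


Cov = (1/n)*sum((xi-xbar)(yi-ybar))
n = 3, xbar = 36/3 = 12, ybar = 38/3 ≈ 12.666667
sum((xi-xbar)(yi-ybar)) = 10
Cov = 10 / 3 = 10/3 ≈ 3.333333

3.3333


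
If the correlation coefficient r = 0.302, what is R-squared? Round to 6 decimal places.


R^2 = r^2 = (0.302)^2 = 0.091204

0.091204


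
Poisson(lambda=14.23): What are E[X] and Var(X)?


E[X] = Var(X) = lambda = 14.23

14.23, 14.23


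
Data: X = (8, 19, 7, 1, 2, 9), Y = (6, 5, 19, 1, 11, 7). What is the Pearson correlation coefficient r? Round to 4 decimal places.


r = sum((xi-xbar)(yi-ybar)) / sqrt(sum((xi-xbar)^2) * sum((yi-ybar)^2))
n = 6, xbar = 46/6 = 23/3 ≈ 7.666667, ybar = 49/6 ≈ 8.166667
Sxy = sum((xi-xbar)(yi-ybar)) = -41/3 ≈ -13.666667
Sxx = sum((xi-xbar)^2) = 622/3 ≈ 207.333333
Syy = sum((yi-ybar)^2) = 1157/6 ≈ 192.833333
sqrt(Sxx*Syy) ≈ 199.951939
r = Sxy / sqrt(Sxx*Syy) = -13.666667 / 199.951939 ≈ -0.068350

-0.0683


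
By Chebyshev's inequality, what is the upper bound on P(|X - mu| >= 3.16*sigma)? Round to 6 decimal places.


P <= 1/k^2
k^2 = 3.16^2 = 9.9856
1/k^2 = 1 / 9.9856 = 625/6241 ≈ 0.10014421

0.100144


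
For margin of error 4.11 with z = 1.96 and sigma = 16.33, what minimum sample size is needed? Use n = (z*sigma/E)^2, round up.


z*sigma/E = 1.96 * 16.33 / 4.11 ≈ 7.787543
(z*sigma/E)^2 ≈ 60.645819
round up: n = 61

61


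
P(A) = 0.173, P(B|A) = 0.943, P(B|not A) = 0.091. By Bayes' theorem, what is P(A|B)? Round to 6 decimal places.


P(A|B) = P(B|A)*P(A) / P(B), P(B) = P(B|A)*P(A) + P(B|not A)*P(not A)
P(B|A)*P(A) = 0.943 * 0.173 = 0.163139
P(B|not A)*P(not A) = 0.091 * 0.827 = 0.075257
P(B) = 0.163139 + 0.075257 = 0.238396
P(A|B) = 0.163139 / 0.238396 ≈ 0.68431937

0.684319


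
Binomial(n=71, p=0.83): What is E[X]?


E[X] = n*p = 71 * 0.83 = 58.93

58.93


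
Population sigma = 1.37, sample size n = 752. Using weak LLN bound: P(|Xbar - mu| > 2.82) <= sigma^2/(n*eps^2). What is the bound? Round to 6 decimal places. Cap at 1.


bound = min(1, sigma^2/(n*eps^2))
sigma^2 = 1.37^2 = 1.8769
n*eps^2 = 752 * 2.82^2 = 752 * 7.9524 = 5980.2048
sigma^2/(n*eps^2) = 1.8769 / 5980.2048 ≈ 0.00031385

0.000314
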